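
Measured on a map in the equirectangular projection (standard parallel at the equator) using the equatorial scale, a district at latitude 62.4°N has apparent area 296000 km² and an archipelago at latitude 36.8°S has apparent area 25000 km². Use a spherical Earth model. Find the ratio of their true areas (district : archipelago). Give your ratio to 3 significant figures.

Plate carrée has h = 1 and k = sec φ, giving areal scale sec φ; true area = (apparent area) · cos φ.
True area of district: 296000 × cos(62.4°) = 296000 × 0.4633 = 137100 km².
True area of archipelago: 25000 × cos(36.8°) = 25000 × 0.8007 = 20020 km².
Ratio = 137100 / 20020 ≈ 6.85.

6.85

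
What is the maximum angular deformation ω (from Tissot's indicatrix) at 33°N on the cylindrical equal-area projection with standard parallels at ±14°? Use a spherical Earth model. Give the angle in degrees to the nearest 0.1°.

16.6°

For cylindrical equal-area with standard parallel φ₀, h = cos φ / cos φ₀ and k = cos φ₀ / cos φ, so h·k = 1.
At 33°: h = 0.8643, k = 1.157; principal scales a = 1.157, b = 0.8643.
sin(ω/2) = (a − b)/(a + b) = 0.2926/2.021 = 0.1448, so ω = 2 arcsin(0.1448) ≈ 16.6°.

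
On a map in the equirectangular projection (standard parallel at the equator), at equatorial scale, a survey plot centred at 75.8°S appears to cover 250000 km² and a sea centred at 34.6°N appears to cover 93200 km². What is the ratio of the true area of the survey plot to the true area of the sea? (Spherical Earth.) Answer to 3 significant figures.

Plate carrée has h = 1 and k = sec φ, giving areal scale sec φ; true area = (apparent area) · cos φ.
True area of survey plot: 250000 × cos(75.8°) = 250000 × 0.2453 = 61330 km².
True area of sea: 93200 × cos(34.6°) = 93200 × 0.8231 = 76720 km².
Ratio = 61330 / 76720 ≈ 0.799.

0.799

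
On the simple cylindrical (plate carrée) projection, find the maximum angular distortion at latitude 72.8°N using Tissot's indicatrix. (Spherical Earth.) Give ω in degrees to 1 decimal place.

65.9°

Plate carrée maps x = Rλ, y = Rφ. The meridian scale is h = 1 and the parallel scale is k = 1/cos φ = sec φ.
At 72.8°: h = 1.000, k = 3.382; principal scales a = 3.382, b = 1.000.
sin(ω/2) = (a − b)/(a + b) = 2.382/4.382 = 0.5436, so ω = 2 arcsin(0.5436) ≈ 65.9°.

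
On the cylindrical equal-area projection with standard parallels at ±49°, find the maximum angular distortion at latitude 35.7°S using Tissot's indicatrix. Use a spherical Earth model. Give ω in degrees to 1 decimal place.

24.3°

A cylindrical equal-area projection with standard parallel φ₀ has meridian scale h = cos φ / cos φ₀ and parallel scale k = cos φ₀ / cos φ (so areas are preserved, h·k = 1).
At 35.7°: h = 1.238, k = 0.8079; principal scales a = 1.238, b = 0.8079.
sin(ω/2) = (a − b)/(a + b) = 0.4299/2.046 = 0.2102, so ω = 2 arcsin(0.2102) ≈ 24.3°.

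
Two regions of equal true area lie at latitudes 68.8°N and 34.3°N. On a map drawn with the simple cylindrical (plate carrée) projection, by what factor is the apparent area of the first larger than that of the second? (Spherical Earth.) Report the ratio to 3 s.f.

2.28

For the equirectangular projection with φ₀ = 0 (plate carrée), h = 1 along meridians and k = sec φ along parallels.
Areal scale at 68.8°: h·k = 1.000 × 2.765 = 2.765.
Areal scale at 34.3°: h·k = 1.000 × 1.211 = 1.211.
Ratio = 2.765/1.211 ≈ 2.28.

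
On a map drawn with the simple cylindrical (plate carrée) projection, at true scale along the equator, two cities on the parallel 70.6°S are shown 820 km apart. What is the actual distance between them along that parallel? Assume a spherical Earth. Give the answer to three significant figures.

Plate carrée maps x = Rλ, y = Rφ. The meridian scale is h = 1 and the parallel scale is k = 1/cos φ = sec φ.
Along the parallel at 70.6°, map distances are exaggerated by k = sec 70.6° = 3.011.
True distance = 820 / 3.011 = 820 × cos 70.6° ≈ 272 km.

272 km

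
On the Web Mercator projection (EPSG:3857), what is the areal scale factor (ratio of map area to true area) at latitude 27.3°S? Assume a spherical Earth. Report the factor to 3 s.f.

1.27

Mercator is conformal, so the point scale is isotropic: h = k = sec φ = 1/cos φ.
Areal scale = k² = sec²φ = 1/cos²(27.3°) = 1/0.8886² = 1.266.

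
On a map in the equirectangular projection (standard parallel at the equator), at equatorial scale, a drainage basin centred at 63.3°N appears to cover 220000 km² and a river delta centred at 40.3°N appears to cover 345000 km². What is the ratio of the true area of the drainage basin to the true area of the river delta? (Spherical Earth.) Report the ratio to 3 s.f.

0.376

Plate carrée has h = 1 and k = sec φ, giving areal scale sec φ; true area = (apparent area) · cos φ.
True area of drainage basin: 220000 × cos(63.3°) = 220000 × 0.4493 = 98850 km².
True area of river delta: 345000 × cos(40.3°) = 345000 × 0.7627 = 263100 km².
Ratio = 98850 / 263100 ≈ 0.376.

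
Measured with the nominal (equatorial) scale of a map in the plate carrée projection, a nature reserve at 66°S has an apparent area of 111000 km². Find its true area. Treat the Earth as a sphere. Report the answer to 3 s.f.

45100 km²

In the plate carrée (x = Rλ, y = Rφ), meridians are true-scale (h = 1) and parallels are stretched by k = sec φ.
Areal scale = h·k = 1 × sec φ; at 66°, h = 1.000, k = 2.459, so h·k = 2.459.
True area = apparent / (areal scale) = 111000 / 2.459 ≈ 45100 km².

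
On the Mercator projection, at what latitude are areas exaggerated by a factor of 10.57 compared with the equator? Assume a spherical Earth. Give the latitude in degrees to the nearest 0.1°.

Mercator areal scale is sec²φ.
sec²φ = 10.57  ⇒  cos²φ = 0.09461  ⇒  cos φ = 0.3076.
φ = arccos(0.3076) ≈ 72.1°.

72.1°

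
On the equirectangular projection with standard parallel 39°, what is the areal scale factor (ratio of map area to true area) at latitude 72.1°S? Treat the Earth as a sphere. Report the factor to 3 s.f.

With standard parallel φ₀ = 39°, the equirectangular projection gives x = Rλ cos φ₀, y = Rφ, so h = 1 and k = cos 39° / cos φ.
Areal scale = h·k = 1 × cos φ₀ / cos φ; at 72.1°, h = 1.000, k = 2.528, so h·k = 2.528.

2.53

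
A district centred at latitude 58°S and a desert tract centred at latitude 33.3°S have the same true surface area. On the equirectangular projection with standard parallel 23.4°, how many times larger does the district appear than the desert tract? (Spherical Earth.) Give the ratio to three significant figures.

1.58

With standard parallel φ₀ = 23.4°, the equirectangular projection gives x = Rλ cos φ₀, y = Rφ, so h = 1 and k = cos 23.4° / cos φ.
Areal scale at 58°: h·k = 1.000 × 1.732 = 1.732.
Areal scale at 33.3°: h·k = 1.000 × 1.098 = 1.098.
Ratio = 1.732/1.098 ≈ 1.58.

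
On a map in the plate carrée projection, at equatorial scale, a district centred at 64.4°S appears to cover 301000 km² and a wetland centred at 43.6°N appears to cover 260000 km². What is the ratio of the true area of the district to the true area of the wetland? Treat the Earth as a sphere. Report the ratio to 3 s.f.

0.691

Plate carrée has h = 1 and k = sec φ, giving areal scale sec φ; true area = (apparent area) · cos φ.
True area of district: 301000 × cos(64.4°) = 301000 × 0.4321 = 130100 km².
True area of wetland: 260000 × cos(43.6°) = 260000 × 0.7242 = 188300 km².
Ratio = 130100 / 188300 ≈ 0.691.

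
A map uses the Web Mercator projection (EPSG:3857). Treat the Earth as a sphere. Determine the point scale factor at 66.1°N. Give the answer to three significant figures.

2.47

Mercator is conformal, so the point scale is isotropic: h = k = sec φ = 1/cos φ.
k = 1/cos 66.1° = 1/0.4051 = 2.468.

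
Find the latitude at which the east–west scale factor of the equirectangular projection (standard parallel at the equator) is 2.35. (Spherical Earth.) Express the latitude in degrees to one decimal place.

64.8°

Plate carrée: h = 1, k = sec φ along parallels.
sec φ = 2.35  ⇒  cos φ = 0.4255  ⇒  φ ≈ 64.8°.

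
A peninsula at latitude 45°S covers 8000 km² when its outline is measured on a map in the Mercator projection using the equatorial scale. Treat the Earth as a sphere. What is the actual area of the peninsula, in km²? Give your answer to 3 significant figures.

4000 km²

For Mercator, h = k = sec φ (a conformal cylindrical projection has a single point scale, 1/cos φ).
Areal scale = k² = sec²φ = 1/cos²(45°) = 1/0.7071² = 2.000.
True area = apparent / (areal scale) = 8000 / 2.000 ≈ 4000 km².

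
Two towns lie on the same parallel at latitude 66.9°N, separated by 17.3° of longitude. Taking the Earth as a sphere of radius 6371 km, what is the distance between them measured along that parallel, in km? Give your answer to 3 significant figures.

755 km

Arc length along a parallel = R cos φ · Δλ (with Δλ in radians).
= 6371 × cos 66.9° × (17.3° × π/180) = 6371 × 0.3923 × 0.3019 ≈ 755 km.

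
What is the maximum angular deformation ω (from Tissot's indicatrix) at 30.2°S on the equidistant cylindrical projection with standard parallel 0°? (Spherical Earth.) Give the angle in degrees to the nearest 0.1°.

8.4°

Plate carrée maps x = Rλ, y = Rφ. The meridian scale is h = 1 and the parallel scale is k = 1/cos φ = sec φ.
At 30.2°: h = 1.000, k = 1.157; principal scales a = 1.157, b = 1.000.
sin(ω/2) = (a − b)/(a + b) = 0.1570/2.157 = 0.07280, so ω = 2 arcsin(0.07280) ≈ 8.4°.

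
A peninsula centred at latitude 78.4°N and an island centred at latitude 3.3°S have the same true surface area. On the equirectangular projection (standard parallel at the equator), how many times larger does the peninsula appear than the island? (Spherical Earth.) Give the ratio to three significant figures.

In the plate carrée (x = Rλ, y = Rφ), meridians are true-scale (h = 1) and parallels are stretched by k = sec φ.
Areal scale at 78.4°: h·k = 1.000 × 4.973 = 4.973.
Areal scale at 3.3°: h·k = 1.000 × 1.002 = 1.002.
Ratio = 4.973/1.002 ≈ 4.96.

4.96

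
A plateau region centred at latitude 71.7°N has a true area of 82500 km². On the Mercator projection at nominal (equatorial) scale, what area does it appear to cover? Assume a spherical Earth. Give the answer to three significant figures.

Mercator is conformal, so the point scale is isotropic: h = k = sec φ = 1/cos φ.
Areal scale = k² = sec²φ = 1/cos²(71.7°) = 1/0.3140² = 10.14.
Apparent area = 82500 × 10.14 ≈ 837000 km².

837000 km²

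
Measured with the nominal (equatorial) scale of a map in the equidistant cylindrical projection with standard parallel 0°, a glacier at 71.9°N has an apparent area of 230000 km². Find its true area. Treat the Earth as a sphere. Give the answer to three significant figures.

71500 km²

Plate carrée maps x = Rλ, y = Rφ. The meridian scale is h = 1 and the parallel scale is k = 1/cos φ = sec φ.
Areal scale = h·k = 1 × sec φ; at 71.9°, h = 1.000, k = 3.219, so h·k = 3.219.
True area = apparent / (areal scale) = 230000 / 3.219 ≈ 71500 km².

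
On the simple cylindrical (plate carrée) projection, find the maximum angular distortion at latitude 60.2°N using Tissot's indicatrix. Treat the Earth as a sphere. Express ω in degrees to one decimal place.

39.3°

For the equirectangular projection with φ₀ = 0 (plate carrée), h = 1 along meridians and k = sec φ along parallels.
At 60.2°: h = 1.000, k = 2.012; principal scales a = 2.012, b = 1.000.
sin(ω/2) = (a − b)/(a + b) = 1.012/3.012 = 0.3360, so ω = 2 arcsin(0.3360) ≈ 39.3°.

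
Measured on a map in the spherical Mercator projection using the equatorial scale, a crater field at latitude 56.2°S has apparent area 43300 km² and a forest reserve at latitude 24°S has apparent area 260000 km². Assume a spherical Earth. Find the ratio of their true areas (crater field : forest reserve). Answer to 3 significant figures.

0.0618

Since Mercator area scale is 1/cos²φ, the true area equals the apparent area multiplied by cos²φ.
True area of crater field: 43300 × cos²(56.2°) = 43300 × 0.3095 = 13400 km².
True area of forest reserve: 260000 × cos²(24°) = 260000 × 0.8346 = 217000 km².
Ratio = 13400 / 217000 ≈ 0.0618.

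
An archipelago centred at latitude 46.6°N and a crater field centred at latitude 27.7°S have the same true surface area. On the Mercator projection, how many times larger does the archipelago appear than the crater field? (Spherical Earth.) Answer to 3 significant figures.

On Mercator, area is exaggerated by sec²φ = 1/cos²φ.
At 46.6°: sec²(46.6°) = 1/0.6871² = 2.118.
At 27.7°: sec²(27.7°) = 1/0.8854² = 1.276.
Ratio = 2.118/1.276 = cos²(27.7°)/cos²(46.6°) ≈ 1.66.

1.66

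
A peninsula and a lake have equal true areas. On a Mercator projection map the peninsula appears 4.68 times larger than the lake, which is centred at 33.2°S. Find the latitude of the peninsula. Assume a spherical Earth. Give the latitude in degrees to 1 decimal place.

67.2°

On Mercator, (apparent₁)/(apparent₂) = sec²φ₁ / sec²φ₂ when true areas are equal.
cos²φ₂ / cos²φ₁ = 4.68  ⇒  cos φ₁ = cos 33.2° / √4.68 = 0.8368/2.163 = 0.3868.
φ₁ = arccos(0.3868) ≈ 67.2°.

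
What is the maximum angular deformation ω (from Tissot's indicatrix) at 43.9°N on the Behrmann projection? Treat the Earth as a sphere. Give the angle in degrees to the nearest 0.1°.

The Behrmann projection is cylindrical equal-area with φ₀ = 30°. For cylindrical equal-area with standard parallel φ₀, h = cos φ / cos φ₀ and k = cos φ₀ / cos φ, so h·k = 1.
At 43.9°: h = 0.8320, k = 1.202; principal scales a = 1.202, b = 0.8320.
sin(ω/2) = (a − b)/(a + b) = 0.3699/2.034 = 0.1819, so ω = 2 arcsin(0.1819) ≈ 21.0°.

21.0°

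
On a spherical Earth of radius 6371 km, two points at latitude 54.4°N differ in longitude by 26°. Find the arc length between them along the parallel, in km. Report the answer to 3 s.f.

Arc length along a parallel = R cos φ · Δλ (with Δλ in radians).
= 6371 × cos 54.4° × (26° × π/180) = 6371 × 0.5821 × 0.4538 ≈ 1680 km.

1680 km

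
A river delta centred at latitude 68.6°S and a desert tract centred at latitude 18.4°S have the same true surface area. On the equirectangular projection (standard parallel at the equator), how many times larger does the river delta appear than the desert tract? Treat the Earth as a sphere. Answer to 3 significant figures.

2.60

For the equirectangular projection with φ₀ = 0 (plate carrée), h = 1 along meridians and k = sec φ along parallels.
Areal scale at 68.6°: h·k = 1.000 × 2.741 = 2.741.
Areal scale at 18.4°: h·k = 1.000 × 1.054 = 1.054.
Ratio = 2.741/1.054 ≈ 2.60.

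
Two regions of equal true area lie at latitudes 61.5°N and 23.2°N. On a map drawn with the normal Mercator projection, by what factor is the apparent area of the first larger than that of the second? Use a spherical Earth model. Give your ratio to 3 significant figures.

Mercator is conformal with k = sec φ, so areal scale = k² = sec²φ.
At 61.5°: sec²(61.5°) = 1/0.4772² = 4.392.
At 23.2°: sec²(23.2°) = 1/0.9191² = 1.184.
Ratio = 4.392/1.184 = cos²(23.2°)/cos²(61.5°) ≈ 3.71.

3.71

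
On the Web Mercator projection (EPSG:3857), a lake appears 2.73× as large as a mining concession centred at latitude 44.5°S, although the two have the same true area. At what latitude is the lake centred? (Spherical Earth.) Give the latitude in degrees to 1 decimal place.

64.4°

On Mercator, (apparent₁)/(apparent₂) = sec²φ₁ / sec²φ₂ when true areas are equal.
cos²φ₂ / cos²φ₁ = 2.73  ⇒  cos φ₁ = cos 44.5° / √2.73 = 0.7133/1.652 = 0.4317.
φ₁ = arccos(0.4317) ≈ 64.4°.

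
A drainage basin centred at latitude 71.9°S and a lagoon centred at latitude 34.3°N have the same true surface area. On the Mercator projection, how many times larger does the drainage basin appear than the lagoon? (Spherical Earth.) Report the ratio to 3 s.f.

Mercator is conformal with k = sec φ, so areal scale = k² = sec²φ.
At 71.9°: sec²(71.9°) = 1/0.3107² = 10.36.
At 34.3°: sec²(34.3°) = 1/0.8261² = 1.465.
Ratio = 10.36/1.465 = cos²(34.3°)/cos²(71.9°) ≈ 7.07.

7.07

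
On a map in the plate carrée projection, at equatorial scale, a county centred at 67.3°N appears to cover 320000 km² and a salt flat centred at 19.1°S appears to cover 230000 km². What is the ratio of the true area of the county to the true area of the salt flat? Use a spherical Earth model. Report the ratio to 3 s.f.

Plate carrée has h = 1 and k = sec φ, giving areal scale sec φ; true area = (apparent area) · cos φ.
True area of county: 320000 × cos(67.3°) = 320000 × 0.3859 = 123500 km².
True area of salt flat: 230000 × cos(19.1°) = 230000 × 0.9449 = 217300 km².
Ratio = 123500 / 217300 ≈ 0.568.

0.568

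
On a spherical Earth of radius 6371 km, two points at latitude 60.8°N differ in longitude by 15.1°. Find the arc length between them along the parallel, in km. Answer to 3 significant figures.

819 km

Arc length along a parallel = R cos φ · Δλ (with Δλ in radians).
= 6371 × cos 60.8° × (15.1° × π/180) = 6371 × 0.4879 × 0.2635 ≈ 819 km.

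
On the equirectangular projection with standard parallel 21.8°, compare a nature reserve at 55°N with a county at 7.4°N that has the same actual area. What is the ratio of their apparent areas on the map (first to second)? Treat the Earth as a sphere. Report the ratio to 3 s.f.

In the equirectangular projection with standard parallel φ₀ = 21.8° (x = Rλ cos φ₀, y = Rφ), meridians are true-scale (h = 1) and the parallel scale is k = cos φ₀ / cos φ.
Areal scale at 55°: h·k = 1.000 × 1.619 = 1.619.
Areal scale at 7.4°: h·k = 1.000 × 0.9363 = 0.9363.
Ratio = 1.619/0.9363 ≈ 1.73.

1.73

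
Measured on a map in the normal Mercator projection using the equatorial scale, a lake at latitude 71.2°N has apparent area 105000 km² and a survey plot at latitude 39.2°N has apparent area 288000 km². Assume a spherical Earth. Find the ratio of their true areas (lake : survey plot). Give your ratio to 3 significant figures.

0.0630

On Mercator the areal scale is sec²φ, so true area = apparent × cos²φ.
True area of lake: 105000 × cos²(71.2°) = 105000 × 0.1039 = 10900 km².
True area of survey plot: 288000 × cos²(39.2°) = 288000 × 0.6005 = 173000 km².
Ratio = 10900 / 173000 ≈ 0.0630.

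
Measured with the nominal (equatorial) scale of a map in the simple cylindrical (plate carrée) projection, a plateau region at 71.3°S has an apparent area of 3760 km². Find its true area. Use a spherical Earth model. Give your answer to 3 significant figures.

Plate carrée maps x = Rλ, y = Rφ. The meridian scale is h = 1 and the parallel scale is k = 1/cos φ = sec φ.
Areal scale = h·k = 1 × sec φ; at 71.3°, h = 1.000, k = 3.119, so h·k = 3.119.
True area = apparent / (areal scale) = 3760 / 3.119 ≈ 1210 km².

1210 km²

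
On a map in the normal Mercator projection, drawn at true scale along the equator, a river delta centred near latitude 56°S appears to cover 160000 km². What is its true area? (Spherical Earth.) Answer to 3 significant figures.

50000 km²

The Mercator projection is conformal; its linear scale factor is the same in every direction and equals sec φ = 1/cos φ.
Areal scale = k² = sec²φ = 1/cos²(56°) = 1/0.5592² = 3.198.
True area = apparent / (areal scale) = 160000 / 3.198 ≈ 50000 km².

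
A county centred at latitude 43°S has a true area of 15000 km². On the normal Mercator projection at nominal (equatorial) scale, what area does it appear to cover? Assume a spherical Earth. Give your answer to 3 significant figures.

Mercator is conformal, so the point scale is isotropic: h = k = sec φ = 1/cos φ.
Areal scale = k² = sec²φ = 1/cos²(43°) = 1/0.7314² = 1.870.
Apparent area = 15000 × 1.870 ≈ 28000 km².

28000 km²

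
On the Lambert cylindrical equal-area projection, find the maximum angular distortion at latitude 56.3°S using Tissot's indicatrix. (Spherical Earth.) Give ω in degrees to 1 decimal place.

63.9°

The Lambert cylindrical equal-area projection is the cylindrical equal-area projection with its standard parallel at the equator (φ₀ = 0). For cylindrical equal-area with standard parallel φ₀, h = cos φ / cos φ₀ and k = cos φ₀ / cos φ, so h·k = 1.
At 56.3°: h = 0.5548, k = 1.802; principal scales a = 1.802, b = 0.5548.
sin(ω/2) = (a − b)/(a + b) = 1.247/2.357 = 0.5292, so ω = 2 arcsin(0.5292) ≈ 63.9°.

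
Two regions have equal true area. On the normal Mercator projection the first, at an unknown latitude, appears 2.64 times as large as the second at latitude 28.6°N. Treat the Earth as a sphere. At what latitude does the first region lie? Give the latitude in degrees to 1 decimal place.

57.3°

For equal true areas on Mercator, apparent areas scale as sec²φ, so the ratio is cos²φ₂ / cos²φ₁.
cos²φ₂ / cos²φ₁ = 2.64  ⇒  cos φ₁ = cos 28.6° / √2.64 = 0.8780/1.625 = 0.5404.
φ₁ = arccos(0.5404) ≈ 57.3°.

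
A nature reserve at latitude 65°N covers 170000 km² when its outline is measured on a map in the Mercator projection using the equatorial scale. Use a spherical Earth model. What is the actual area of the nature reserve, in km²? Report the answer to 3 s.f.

The Mercator projection is conformal; its linear scale factor is the same in every direction and equals sec φ = 1/cos φ.
Areal scale = k² = sec²φ = 1/cos²(65°) = 1/0.4226² = 5.599.
True area = apparent / (areal scale) = 170000 / 5.599 ≈ 30400 km².

30400 km²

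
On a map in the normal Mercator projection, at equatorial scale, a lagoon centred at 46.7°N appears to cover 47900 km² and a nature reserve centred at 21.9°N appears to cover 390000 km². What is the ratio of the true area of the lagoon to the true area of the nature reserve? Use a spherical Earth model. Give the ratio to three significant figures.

0.0671

Since Mercator area scale is 1/cos²φ, the true area equals the apparent area multiplied by cos²φ.
True area of lagoon: 47900 × cos²(46.7°) = 47900 × 0.4703 = 22530 km².
True area of nature reserve: 390000 × cos²(21.9°) = 390000 × 0.8609 = 335700 km².
Ratio = 22530 / 335700 ≈ 0.0671.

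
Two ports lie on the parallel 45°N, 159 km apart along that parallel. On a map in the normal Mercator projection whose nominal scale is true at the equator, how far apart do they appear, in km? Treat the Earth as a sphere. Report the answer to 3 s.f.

225 km

Mercator is conformal, so the point scale is isotropic: h = k = sec φ = 1/cos φ.
Along the parallel, k = sec 45° = 1/0.7071 = 1.414.
Map distance = 159 × 1.414 ≈ 225 km.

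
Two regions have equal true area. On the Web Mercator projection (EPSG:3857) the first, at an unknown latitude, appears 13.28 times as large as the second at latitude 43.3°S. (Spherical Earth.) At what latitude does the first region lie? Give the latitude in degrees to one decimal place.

78.5°

Mercator areal scale is sec²φ, so apparent-area ratio = sec²φ₁ / sec²φ₂ = cos²φ₂ / cos²φ₁.
cos²φ₂ / cos²φ₁ = 13.28  ⇒  cos φ₁ = cos 43.3° / √13.28 = 0.7278/3.644 = 0.1997.
φ₁ = arccos(0.1997) ≈ 78.5°.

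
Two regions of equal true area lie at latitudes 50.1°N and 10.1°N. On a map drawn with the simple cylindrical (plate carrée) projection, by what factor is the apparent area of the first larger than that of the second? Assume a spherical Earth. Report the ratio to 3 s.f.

For the equirectangular projection with φ₀ = 0 (plate carrée), h = 1 along meridians and k = sec φ along parallels.
Areal scale at 50.1°: h·k = 1.000 × 1.559 = 1.559.
Areal scale at 10.1°: h·k = 1.000 × 1.016 = 1.016.
Ratio = 1.559/1.016 ≈ 1.53.

1.53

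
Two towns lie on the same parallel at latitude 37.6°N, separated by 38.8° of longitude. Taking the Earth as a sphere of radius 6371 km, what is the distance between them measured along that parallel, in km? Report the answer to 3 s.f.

3420 km

Arc length along a parallel = R cos φ · Δλ (with Δλ in radians).
= 6371 × cos 37.6° × (38.8° × π/180) = 6371 × 0.7923 × 0.6772 ≈ 3420 km.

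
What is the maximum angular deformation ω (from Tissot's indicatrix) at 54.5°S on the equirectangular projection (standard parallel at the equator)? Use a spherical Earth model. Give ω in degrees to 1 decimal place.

30.8°

In the plate carrée (x = Rλ, y = Rφ), meridians are true-scale (h = 1) and parallels are stretched by k = sec φ.
At 54.5°: h = 1.000, k = 1.722; principal scales a = 1.722, b = 1.000.
sin(ω/2) = (a − b)/(a + b) = 0.7221/2.722 = 0.2653, so ω = 2 arcsin(0.2653) ≈ 30.8°.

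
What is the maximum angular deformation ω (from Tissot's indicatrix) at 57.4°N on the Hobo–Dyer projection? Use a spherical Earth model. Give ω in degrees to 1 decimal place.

The Hobo–Dyer projection is cylindrical equal-area with φ₀ = 37.5°. Cylindrical equal-area (φ₀ = 37.5°): h = cos φ / cos 37.5° along meridians, k = cos 37.5° / cos φ along parallels; h·k = 1.
At 57.4°: h = 0.6791, k = 1.473; principal scales a = 1.473, b = 0.6791.
sin(ω/2) = (a − b)/(a + b) = 0.7934/2.152 = 0.3688, so ω = 2 arcsin(0.3688) ≈ 43.3°.

43.3°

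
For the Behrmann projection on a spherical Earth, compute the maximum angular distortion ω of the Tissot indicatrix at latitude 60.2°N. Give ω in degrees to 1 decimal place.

60.6°

The Behrmann projection is cylindrical equal-area with φ₀ = 30°. Cylindrical equal-area (φ₀ = 30°): h = cos φ / cos 30° along meridians, k = cos 30° / cos φ along parallels; h·k = 1.
At 60.2°: h = 0.5739, k = 1.743; principal scales a = 1.743, b = 0.5739.
sin(ω/2) = (a − b)/(a + b) = 1.169/2.316 = 0.5045, so ω = 2 arcsin(0.5045) ≈ 60.6°.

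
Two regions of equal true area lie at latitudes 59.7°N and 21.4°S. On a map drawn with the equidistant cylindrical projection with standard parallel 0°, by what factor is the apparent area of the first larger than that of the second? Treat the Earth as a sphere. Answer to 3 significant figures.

1.85

In the plate carrée (x = Rλ, y = Rφ), meridians are true-scale (h = 1) and parallels are stretched by k = sec φ.
Areal scale at 59.7°: h·k = 1.000 × 1.982 = 1.982.
Areal scale at 21.4°: h·k = 1.000 × 1.074 = 1.074.
Ratio = 1.982/1.074 ≈ 1.85.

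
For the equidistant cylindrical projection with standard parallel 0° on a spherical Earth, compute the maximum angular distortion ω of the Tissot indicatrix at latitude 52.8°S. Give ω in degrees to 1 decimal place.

For the equirectangular projection with φ₀ = 0 (plate carrée), h = 1 along meridians and k = sec φ along parallels.
At 52.8°: h = 1.000, k = 1.654; principal scales a = 1.654, b = 1.000.
sin(ω/2) = (a − b)/(a + b) = 0.6540/2.654 = 0.2464, so ω = 2 arcsin(0.2464) ≈ 28.5°.

28.5°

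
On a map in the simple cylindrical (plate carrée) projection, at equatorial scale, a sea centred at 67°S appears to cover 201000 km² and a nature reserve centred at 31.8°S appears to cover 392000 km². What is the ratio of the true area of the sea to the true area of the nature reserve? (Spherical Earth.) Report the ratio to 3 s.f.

Plate carrée has h = 1 and k = sec φ, giving areal scale sec φ; true area = (apparent area) · cos φ.
True area of sea: 201000 × cos(67°) = 201000 × 0.3907 = 78540 km².
True area of nature reserve: 392000 × cos(31.8°) = 392000 × 0.8499 = 333200 km².
Ratio = 78540 / 333200 ≈ 0.236.

0.236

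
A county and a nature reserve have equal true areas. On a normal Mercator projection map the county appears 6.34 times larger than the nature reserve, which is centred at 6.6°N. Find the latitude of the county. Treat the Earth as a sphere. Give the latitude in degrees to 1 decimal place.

Mercator areal scale is sec²φ, so apparent-area ratio = sec²φ₁ / sec²φ₂ = cos²φ₂ / cos²φ₁.
cos²φ₂ / cos²φ₁ = 6.34  ⇒  cos φ₁ = cos 6.6° / √6.34 = 0.9934/2.518 = 0.3945.
φ₁ = arccos(0.3945) ≈ 66.8°.

66.8°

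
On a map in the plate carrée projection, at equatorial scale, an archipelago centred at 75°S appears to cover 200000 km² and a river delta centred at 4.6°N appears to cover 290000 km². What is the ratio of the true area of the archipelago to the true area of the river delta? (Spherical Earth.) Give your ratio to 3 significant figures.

Plate carrée has h = 1 and k = sec φ, giving areal scale sec φ; true area = (apparent area) · cos φ.
True area of archipelago: 200000 × cos(75°) = 200000 × 0.2588 = 51760 km².
True area of river delta: 290000 × cos(4.6°) = 290000 × 0.9968 = 289100 km².
Ratio = 51760 / 289100 ≈ 0.179.

0.179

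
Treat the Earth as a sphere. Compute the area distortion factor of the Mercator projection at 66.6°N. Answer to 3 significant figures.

6.34

The Mercator projection is conformal; its linear scale factor is the same in every direction and equals sec φ = 1/cos φ.
Areal scale = k² = sec²φ = 1/cos²(66.6°) = 1/0.3971² = 6.340.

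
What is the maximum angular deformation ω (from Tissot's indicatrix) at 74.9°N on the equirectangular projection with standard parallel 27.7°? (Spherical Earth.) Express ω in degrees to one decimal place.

The equidistant cylindrical projection with φ₀ = 27.7° has h = 1 (meridians true) and k = cos φ₀ / cos φ along parallels.
At 74.9°: h = 1.000, k = 3.399; principal scales a = 3.399, b = 1.000.
sin(ω/2) = (a − b)/(a + b) = 2.399/4.399 = 0.5453, so ω = 2 arcsin(0.5453) ≈ 66.1°.

66.1°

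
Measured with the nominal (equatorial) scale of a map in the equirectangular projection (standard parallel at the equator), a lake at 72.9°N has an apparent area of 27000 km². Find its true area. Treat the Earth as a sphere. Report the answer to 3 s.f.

In the plate carrée (x = Rλ, y = Rφ), meridians are true-scale (h = 1) and parallels are stretched by k = sec φ.
Areal scale = h·k = 1 × sec φ; at 72.9°, h = 1.000, k = 3.401, so h·k = 3.401.
True area = apparent / (areal scale) = 27000 / 3.401 ≈ 7940 km².

7940 km²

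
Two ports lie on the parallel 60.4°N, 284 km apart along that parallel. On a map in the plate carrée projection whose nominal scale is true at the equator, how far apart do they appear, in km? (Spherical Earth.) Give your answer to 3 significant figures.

575 km

Plate carrée maps x = Rλ, y = Rφ. The meridian scale is h = 1 and the parallel scale is k = 1/cos φ = sec φ.
Along the parallel, k = sec 60.4° = 1/0.4939 = 2.025.
Map distance = 284 × 2.025 ≈ 575 km.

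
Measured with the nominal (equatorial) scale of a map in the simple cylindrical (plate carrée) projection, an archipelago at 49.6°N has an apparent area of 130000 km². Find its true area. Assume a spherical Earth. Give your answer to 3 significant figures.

In the plate carrée (x = Rλ, y = Rφ), meridians are true-scale (h = 1) and parallels are stretched by k = sec φ.
Areal scale = h·k = 1 × sec φ; at 49.6°, h = 1.000, k = 1.543, so h·k = 1.543.
True area = apparent / (areal scale) = 130000 / 1.543 ≈ 84300 km².

84300 km²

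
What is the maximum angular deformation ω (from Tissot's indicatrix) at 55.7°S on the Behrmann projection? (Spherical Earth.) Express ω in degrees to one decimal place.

Behrmann is a cylindrical equal-area projection with standard parallels at ±30°. A cylindrical equal-area projection with standard parallel φ₀ has meridian scale h = cos φ / cos φ₀ and parallel scale k = cos φ₀ / cos φ (so areas are preserved, h·k = 1).
At 55.7°: h = 0.6507, k = 1.537; principal scales a = 1.537, b = 0.6507.
sin(ω/2) = (a − b)/(a + b) = 0.8861/2.188 = 0.4051, so ω = 2 arcsin(0.4051) ≈ 47.8°.

47.8°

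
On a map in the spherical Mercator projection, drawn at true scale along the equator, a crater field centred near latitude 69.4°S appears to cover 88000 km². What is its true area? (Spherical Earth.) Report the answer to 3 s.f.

10900 km²

For Mercator, h = k = sec φ (a conformal cylindrical projection has a single point scale, 1/cos φ).
Areal scale = k² = sec²φ = 1/cos²(69.4°) = 1/0.3518² = 8.078.
True area = apparent / (areal scale) = 88000 / 8.078 ≈ 10900 km².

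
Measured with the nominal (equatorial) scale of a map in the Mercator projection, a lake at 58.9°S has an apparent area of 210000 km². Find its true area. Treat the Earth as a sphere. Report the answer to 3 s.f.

For Mercator, h = k = sec φ (a conformal cylindrical projection has a single point scale, 1/cos φ).
Areal scale = k² = sec²φ = 1/cos²(58.9°) = 1/0.5165² = 3.748.
True area = apparent / (areal scale) = 210000 / 3.748 ≈ 56000 km².

56000 km²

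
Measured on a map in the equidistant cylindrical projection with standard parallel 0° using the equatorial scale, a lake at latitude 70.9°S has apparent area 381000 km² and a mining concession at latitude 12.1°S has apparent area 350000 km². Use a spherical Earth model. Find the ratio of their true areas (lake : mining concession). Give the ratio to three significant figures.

0.364

Plate carrée has h = 1 and k = sec φ, giving areal scale sec φ; true area = (apparent area) · cos φ.
True area of lake: 381000 × cos(70.9°) = 381000 × 0.3272 = 124700 km².
True area of mining concession: 350000 × cos(12.1°) = 350000 × 0.9778 = 342200 km².
Ratio = 124700 / 342200 ≈ 0.364.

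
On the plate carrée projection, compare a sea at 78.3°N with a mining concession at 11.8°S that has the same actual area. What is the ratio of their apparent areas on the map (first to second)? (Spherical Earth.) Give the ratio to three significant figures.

4.83

For the equirectangular projection with φ₀ = 0 (plate carrée), h = 1 along meridians and k = sec φ along parallels.
Areal scale at 78.3°: h·k = 1.000 × 4.931 = 4.931.
Areal scale at 11.8°: h·k = 1.000 × 1.022 = 1.022.
Ratio = 4.931/1.022 ≈ 4.83.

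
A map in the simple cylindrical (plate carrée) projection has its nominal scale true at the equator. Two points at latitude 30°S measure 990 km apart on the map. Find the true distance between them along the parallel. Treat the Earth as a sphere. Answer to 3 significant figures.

In the plate carrée (x = Rλ, y = Rφ), meridians are true-scale (h = 1) and parallels are stretched by k = sec φ.
Along the parallel at 30°, map distances are exaggerated by k = sec 30° = 1.155.
True distance = 990 / 1.155 = 990 × cos 30° ≈ 857 km.

857 km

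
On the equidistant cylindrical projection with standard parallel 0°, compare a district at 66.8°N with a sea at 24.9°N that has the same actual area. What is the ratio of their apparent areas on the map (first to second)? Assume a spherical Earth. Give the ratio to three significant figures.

Plate carrée maps x = Rλ, y = Rφ. The meridian scale is h = 1 and the parallel scale is k = 1/cos φ = sec φ.
Areal scale at 66.8°: h·k = 1.000 × 2.538 = 2.538.
Areal scale at 24.9°: h·k = 1.000 × 1.102 = 1.102.
Ratio = 2.538/1.102 ≈ 2.30.

2.30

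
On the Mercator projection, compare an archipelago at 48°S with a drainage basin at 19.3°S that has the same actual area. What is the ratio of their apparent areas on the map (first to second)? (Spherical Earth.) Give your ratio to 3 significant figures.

Mercator areal scale is sec²φ.
At 48°: sec²(48°) = 1/0.6691² = 2.233.
At 19.3°: sec²(19.3°) = 1/0.9438² = 1.123.
Ratio = 2.233/1.123 = cos²(19.3°)/cos²(48°) ≈ 1.99.

1.99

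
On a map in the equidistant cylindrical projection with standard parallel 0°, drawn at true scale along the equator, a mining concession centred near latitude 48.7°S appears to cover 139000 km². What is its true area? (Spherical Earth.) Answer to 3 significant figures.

For the equirectangular projection with φ₀ = 0 (plate carrée), h = 1 along meridians and k = sec φ along parallels.
Areal scale = h·k = 1 × sec φ; at 48.7°, h = 1.000, k = 1.515, so h·k = 1.515.
True area = apparent / (areal scale) = 139000 / 1.515 ≈ 91700 km².

91700 km²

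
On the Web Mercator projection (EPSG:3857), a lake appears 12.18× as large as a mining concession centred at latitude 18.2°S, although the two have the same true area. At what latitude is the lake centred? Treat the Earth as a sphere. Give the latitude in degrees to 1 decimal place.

74.2°

For equal true areas on Mercator, apparent areas scale as sec²φ, so the ratio is cos²φ₂ / cos²φ₁.
cos²φ₂ / cos²φ₁ = 12.18  ⇒  cos φ₁ = cos 18.2° / √12.18 = 0.9500/3.490 = 0.2722.
φ₁ = arccos(0.2722) ≈ 74.2°.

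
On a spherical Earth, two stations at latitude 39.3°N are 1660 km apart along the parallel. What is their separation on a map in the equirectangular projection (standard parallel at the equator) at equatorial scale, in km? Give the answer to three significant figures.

Plate carrée maps x = Rλ, y = Rφ. The meridian scale is h = 1 and the parallel scale is k = 1/cos φ = sec φ.
Along the parallel, k = sec 39.3° = 1/0.7738 = 1.292.
Map distance = 1660 × 1.292 ≈ 2150 km.

2150 km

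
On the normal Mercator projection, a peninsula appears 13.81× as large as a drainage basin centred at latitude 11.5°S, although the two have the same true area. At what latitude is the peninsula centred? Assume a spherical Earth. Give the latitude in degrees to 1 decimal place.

For equal true areas on Mercator, apparent areas scale as sec²φ, so the ratio is cos²φ₂ / cos²φ₁.
cos²φ₂ / cos²φ₁ = 13.81  ⇒  cos φ₁ = cos 11.5° / √13.81 = 0.9799/3.716 = 0.2637.
φ₁ = arccos(0.2637) ≈ 74.7°.

74.7°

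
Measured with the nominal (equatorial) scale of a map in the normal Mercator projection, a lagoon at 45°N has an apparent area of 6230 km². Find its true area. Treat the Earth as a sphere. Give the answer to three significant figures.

For Mercator, h = k = sec φ (a conformal cylindrical projection has a single point scale, 1/cos φ).
Areal scale = k² = sec²φ = 1/cos²(45°) = 1/0.7071² = 2.000.
True area = apparent / (areal scale) = 6230 / 2.000 ≈ 3120 km².

3120 km²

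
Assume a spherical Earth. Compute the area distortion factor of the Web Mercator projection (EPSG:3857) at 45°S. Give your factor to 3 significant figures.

2.00

Mercator is conformal, so the point scale is isotropic: h = k = sec φ = 1/cos φ.
Areal scale = k² = sec²φ = 1/cos²(45°) = 1/0.7071² = 2.000.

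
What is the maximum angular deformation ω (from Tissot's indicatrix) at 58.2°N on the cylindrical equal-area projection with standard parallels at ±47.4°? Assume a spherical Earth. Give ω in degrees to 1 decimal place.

A cylindrical equal-area projection with standard parallel φ₀ has meridian scale h = cos φ / cos φ₀ and parallel scale k = cos φ₀ / cos φ (so areas are preserved, h·k = 1).
At 58.2°: h = 0.7785, k = 1.285; principal scales a = 1.285, b = 0.7785.
sin(ω/2) = (a − b)/(a + b) = 0.5060/2.063 = 0.2453, so ω = 2 arcsin(0.2453) ≈ 28.4°.

28.4°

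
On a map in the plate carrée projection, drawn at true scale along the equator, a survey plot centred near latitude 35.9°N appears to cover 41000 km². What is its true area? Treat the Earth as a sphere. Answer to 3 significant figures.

In the plate carrée (x = Rλ, y = Rφ), meridians are true-scale (h = 1) and parallels are stretched by k = sec φ.
Areal scale = h·k = 1 × sec φ; at 35.9°, h = 1.000, k = 1.235, so h·k = 1.235.
True area = apparent / (areal scale) = 41000 / 1.235 ≈ 33200 km².

33200 km²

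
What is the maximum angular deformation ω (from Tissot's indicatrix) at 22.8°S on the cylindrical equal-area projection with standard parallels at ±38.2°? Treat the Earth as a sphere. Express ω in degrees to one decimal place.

A cylindrical equal-area projection with standard parallel φ₀ has meridian scale h = cos φ / cos φ₀ and parallel scale k = cos φ₀ / cos φ (so areas are preserved, h·k = 1).
At 22.8°: h = 1.173, k = 0.8525; principal scales a = 1.173, b = 0.8525.
sin(ω/2) = (a − b)/(a + b) = 0.3206/2.026 = 0.1583, so ω = 2 arcsin(0.1583) ≈ 18.2°.

18.2°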